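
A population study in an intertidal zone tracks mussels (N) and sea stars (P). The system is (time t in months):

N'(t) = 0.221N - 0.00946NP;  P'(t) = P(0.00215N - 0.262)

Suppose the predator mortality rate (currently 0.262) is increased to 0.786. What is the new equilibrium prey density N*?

N* ≈ 366

At the interior fixed point, setting dP/dt = 0 with P > 0 fixes N* = (predator death rate)/(NP coefficient) — independent of the other coefficients.
With the change, N* = 0.786/0.00215 = 366; it rises from 122.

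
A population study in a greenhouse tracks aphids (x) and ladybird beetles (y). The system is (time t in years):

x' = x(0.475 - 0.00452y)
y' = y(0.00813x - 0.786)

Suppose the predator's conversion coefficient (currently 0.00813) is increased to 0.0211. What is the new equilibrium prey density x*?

x* ≈ 37.3

At the interior fixed point, setting dy/dt = 0 with y > 0 fixes x* = (predator death rate)/(xy coefficient) — independent of the other coefficients.
With the change, x* = 0.786/0.0211 = 37.3; it falls from 96.7.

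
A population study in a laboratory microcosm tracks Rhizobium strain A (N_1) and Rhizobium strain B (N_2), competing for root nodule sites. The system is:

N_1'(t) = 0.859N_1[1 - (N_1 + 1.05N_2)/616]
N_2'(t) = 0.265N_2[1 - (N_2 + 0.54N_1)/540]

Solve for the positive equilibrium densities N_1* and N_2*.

N_1* ≈ 113, N_2* ≈ 479

Setting both brackets to zero gives the nullclines N_1 + 1.05N_2 = 616 and 0.54N_1 + N_2 = 540.
Substituting N_2 = 540 - 0.54N_1 into the first: N_1(1 - 1.05·0.54) = 616 - 1.05·540.
So N_1* = 49/0.433 = 113, and then N_2* = 540 - 0.54·113 = 479.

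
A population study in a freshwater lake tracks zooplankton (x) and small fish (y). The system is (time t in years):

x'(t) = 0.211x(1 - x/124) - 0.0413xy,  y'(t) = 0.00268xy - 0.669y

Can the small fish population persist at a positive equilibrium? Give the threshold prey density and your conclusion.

Threshold x = 250; K < 250, so no, the predator goes extinct.

The predator equation gives dy/dt > 0 only when x > 0.669/0.00268 = 250.
Without the predator, x → K = 124. Since 124 < 250, the predator cannot invade.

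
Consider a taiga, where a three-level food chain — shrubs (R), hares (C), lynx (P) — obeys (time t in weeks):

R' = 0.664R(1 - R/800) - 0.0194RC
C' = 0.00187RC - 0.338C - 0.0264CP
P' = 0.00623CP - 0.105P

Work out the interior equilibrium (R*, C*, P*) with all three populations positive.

From dP/dt = 0: 0.00623C* = 0.105, so C* = 16.9.
From dR/dt = 0: 0.664(1 - R*/800) = 0.0194·16.9, giving R* = 800·(1 - 0.492) = 406.
From dC/dt = 0: 0.00187·406 - 0.338 = 0.0264P*, so P* = 0.421/0.0264 = 16.

R* ≈ 406, C* ≈ 16.9, P* ≈ 16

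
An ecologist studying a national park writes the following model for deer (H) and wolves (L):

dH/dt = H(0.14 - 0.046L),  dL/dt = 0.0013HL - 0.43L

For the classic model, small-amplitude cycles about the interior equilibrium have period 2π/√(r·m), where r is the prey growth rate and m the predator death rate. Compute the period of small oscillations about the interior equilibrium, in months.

Here r = 0.14 and m = 0.43, so r·m = 0.0602.
ω = √0.0602 = 0.245 per month, hence T = 2π/ω ≈ 25.6 months.

T ≈ 25.6 months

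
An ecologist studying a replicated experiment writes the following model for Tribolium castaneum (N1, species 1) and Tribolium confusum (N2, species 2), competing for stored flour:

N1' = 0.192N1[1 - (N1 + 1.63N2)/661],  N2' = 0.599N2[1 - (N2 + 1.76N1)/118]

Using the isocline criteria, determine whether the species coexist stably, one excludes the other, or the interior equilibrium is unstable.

Compare the nullcline intercepts: K1/α12 = 661/1.63 = 406 > K2 = 118; K2/α21 = 118/1.76 = 67 < K1 = 661.
Since the inequalities point opposite ways, species 1 can invade but species 2 cannot.

species 1 excludes species 2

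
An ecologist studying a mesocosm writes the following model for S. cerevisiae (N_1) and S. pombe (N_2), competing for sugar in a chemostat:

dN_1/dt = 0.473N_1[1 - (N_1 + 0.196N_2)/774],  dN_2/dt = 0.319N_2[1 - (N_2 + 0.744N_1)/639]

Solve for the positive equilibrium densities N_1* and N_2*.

N_1* ≈ 760, N_2* ≈ 73.9

Setting both brackets to zero gives the nullclines N_1 + 0.196N_2 = 774 and 0.744N_1 + N_2 = 639.
Substituting N_2 = 639 - 0.744N_1 into the first: N_1(1 - 0.196·0.744) = 774 - 0.196·639.
So N_1* = 649/0.854 = 760, and then N_2* = 639 - 0.744·760 = 73.9.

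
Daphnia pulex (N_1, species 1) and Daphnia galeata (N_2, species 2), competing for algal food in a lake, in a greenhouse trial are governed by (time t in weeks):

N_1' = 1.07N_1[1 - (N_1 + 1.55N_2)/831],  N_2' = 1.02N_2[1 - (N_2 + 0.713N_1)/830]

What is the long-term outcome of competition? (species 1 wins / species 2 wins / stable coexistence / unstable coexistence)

Compare the nullcline intercepts: K1/α12 = 831/1.55 = 536 < K2 = 830; K2/α21 = 830/0.713 = 1160 > K1 = 831.
Since the inequalities point opposite ways, species 2 can invade but species 1 cannot.

species 2 excludes species 1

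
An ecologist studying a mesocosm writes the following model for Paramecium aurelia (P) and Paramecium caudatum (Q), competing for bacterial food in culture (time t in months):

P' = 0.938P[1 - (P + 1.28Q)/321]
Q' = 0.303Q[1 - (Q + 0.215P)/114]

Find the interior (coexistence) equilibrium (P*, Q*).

P* ≈ 242, Q* ≈ 62.1

Setting both brackets to zero gives the nullclines P + 1.28Q = 321 and 0.215P + Q = 114.
Substituting Q = 114 - 0.215P into the first: P(1 - 1.28·0.215) = 321 - 1.28·114.
So P* = 175/0.725 = 242, and then Q* = 114 - 0.215·242 = 62.1.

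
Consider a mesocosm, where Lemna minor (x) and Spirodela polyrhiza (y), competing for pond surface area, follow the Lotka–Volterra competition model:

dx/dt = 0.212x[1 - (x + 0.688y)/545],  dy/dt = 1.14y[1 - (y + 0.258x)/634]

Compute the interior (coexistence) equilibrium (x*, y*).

Setting both brackets to zero gives the nullclines x + 0.688y = 545 and 0.258x + y = 634.
Substituting y = 634 - 0.258x into the first: x(1 - 0.688·0.258) = 545 - 0.688·634.
So x* = 109/0.822 = 132, and then y* = 634 - 0.258·132 = 600.

x* ≈ 132, y* ≈ 600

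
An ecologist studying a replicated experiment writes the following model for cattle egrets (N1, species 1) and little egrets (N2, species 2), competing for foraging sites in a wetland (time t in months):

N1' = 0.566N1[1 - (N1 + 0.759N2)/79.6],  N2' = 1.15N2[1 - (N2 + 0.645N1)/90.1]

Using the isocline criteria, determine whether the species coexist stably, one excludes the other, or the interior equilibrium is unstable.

stable coexistence

Compare the nullcline intercepts: K1/α12 = 79.6/0.759 = 105 > K2 = 90.1; K2/α21 = 90.1/0.645 = 140 > K1 = 79.6.
Since both inequalities hold, each species can invade when rare, so the interior equilibrium is stable.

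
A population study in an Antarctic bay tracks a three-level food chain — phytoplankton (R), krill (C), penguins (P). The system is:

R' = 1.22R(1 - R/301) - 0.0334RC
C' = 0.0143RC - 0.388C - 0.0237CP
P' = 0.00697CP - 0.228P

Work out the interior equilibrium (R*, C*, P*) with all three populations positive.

R* ≈ 31.4, C* ≈ 32.7, P* ≈ 2.6

From dP/dt = 0: 0.00697C* = 0.228, so C* = 32.7.
From dR/dt = 0: 1.22(1 - R*/301) = 0.0334·32.7, giving R* = 301·(1 - 0.896) = 31.4.
From dC/dt = 0: 0.0143·31.4 - 0.388 = 0.0237P*, so P* = 0.0616/0.0237 = 2.6.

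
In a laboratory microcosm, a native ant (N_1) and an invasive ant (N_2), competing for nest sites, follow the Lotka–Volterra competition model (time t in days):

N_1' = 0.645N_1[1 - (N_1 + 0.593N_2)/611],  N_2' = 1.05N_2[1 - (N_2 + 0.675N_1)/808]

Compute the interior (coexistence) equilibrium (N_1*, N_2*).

Setting both brackets to zero gives the nullclines N_1 + 0.593N_2 = 611 and 0.675N_1 + N_2 = 808.
Substituting N_2 = 808 - 0.675N_1 into the first: N_1(1 - 0.593·0.675) = 611 - 0.593·808.
So N_1* = 132/0.6 = 220, and then N_2* = 808 - 0.675·220 = 660.

N_1* ≈ 220, N_2* ≈ 660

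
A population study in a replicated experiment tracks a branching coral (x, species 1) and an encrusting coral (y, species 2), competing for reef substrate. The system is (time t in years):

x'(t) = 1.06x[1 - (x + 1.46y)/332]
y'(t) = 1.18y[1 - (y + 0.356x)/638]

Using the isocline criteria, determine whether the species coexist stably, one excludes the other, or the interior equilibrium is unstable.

species 2 excludes species 1

Compare the nullcline intercepts: K1/α12 = 332/1.46 = 227 < K2 = 638; K2/α21 = 638/0.356 = 1790 > K1 = 332.
Since the inequalities point opposite ways, species 2 can invade but species 1 cannot.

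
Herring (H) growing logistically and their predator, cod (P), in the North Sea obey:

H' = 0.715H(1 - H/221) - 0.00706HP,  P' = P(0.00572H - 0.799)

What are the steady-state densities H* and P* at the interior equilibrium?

H* ≈ 140, P* ≈ 37.3

From dP/dt = 0 with P > 0: 0.00572H* = 0.799, so H* = 140.
Substitute into dH/dt = 0: 0.715(1 - 140/221) = 0.00706P*.
The bracket is 0.368, giving P* = 0.263/0.00706 = 37.3.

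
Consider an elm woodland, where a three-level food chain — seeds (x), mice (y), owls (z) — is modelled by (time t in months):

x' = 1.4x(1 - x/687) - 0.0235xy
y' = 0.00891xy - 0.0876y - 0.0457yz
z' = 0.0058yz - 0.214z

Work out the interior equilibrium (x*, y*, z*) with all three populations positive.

From dz/dt = 0: 0.0058y* = 0.214, so y* = 36.9.
From dx/dt = 0: 1.4(1 - x*/687) = 0.0235·36.9, giving x* = 687·(1 - 0.619) = 262.
From dy/dt = 0: 0.00891·262 - 0.0876 = 0.0457z*, so z* = 2.24/0.0457 = 49.1.

x* ≈ 262, y* ≈ 36.9, z* ≈ 49.1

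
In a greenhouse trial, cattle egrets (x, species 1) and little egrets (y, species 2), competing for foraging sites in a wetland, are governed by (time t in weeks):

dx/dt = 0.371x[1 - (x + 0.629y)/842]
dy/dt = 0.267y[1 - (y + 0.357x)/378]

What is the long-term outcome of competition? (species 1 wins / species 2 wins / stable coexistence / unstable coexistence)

Compare the nullcline intercepts: K1/α12 = 842/0.629 = 1340 > K2 = 378; K2/α21 = 378/0.357 = 1060 > K1 = 842.
Since both inequalities hold, each species can invade when rare, so the interior equilibrium is stable.

stable coexistence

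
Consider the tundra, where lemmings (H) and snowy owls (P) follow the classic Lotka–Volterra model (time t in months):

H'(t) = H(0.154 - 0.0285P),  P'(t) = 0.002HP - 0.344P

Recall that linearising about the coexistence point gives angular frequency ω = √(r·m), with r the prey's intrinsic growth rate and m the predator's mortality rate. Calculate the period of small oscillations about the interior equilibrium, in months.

T ≈ 27.3 months

Here r = 0.154 and m = 0.344, so r·m = 0.053.
ω = √0.053 = 0.23 per month, hence T = 2π/ω ≈ 27.3 months.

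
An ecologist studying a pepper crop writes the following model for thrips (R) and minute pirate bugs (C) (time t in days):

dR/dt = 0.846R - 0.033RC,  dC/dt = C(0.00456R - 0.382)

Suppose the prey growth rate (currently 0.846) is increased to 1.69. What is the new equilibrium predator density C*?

C* ≈ 51.2

At the interior fixed point, setting dR/dt = 0 with R > 0 fixes C* = (prey growth rate)/(RC coefficient) — independent of the other coefficients.
With the change, C* = 1.69/0.033 = 51.2; it rises from 25.6.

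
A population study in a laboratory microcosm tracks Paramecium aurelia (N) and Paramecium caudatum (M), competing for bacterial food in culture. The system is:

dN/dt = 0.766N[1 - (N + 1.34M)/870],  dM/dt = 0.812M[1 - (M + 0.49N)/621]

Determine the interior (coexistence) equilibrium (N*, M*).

N* ≈ 110, M* ≈ 567

Setting both brackets to zero gives the nullclines N + 1.34M = 870 and 0.49N + M = 621.
Substituting M = 621 - 0.49N into the first: N(1 - 1.34·0.49) = 870 - 1.34·621.
So N* = 37.9/0.343 = 110, and then M* = 621 - 0.49·110 = 567.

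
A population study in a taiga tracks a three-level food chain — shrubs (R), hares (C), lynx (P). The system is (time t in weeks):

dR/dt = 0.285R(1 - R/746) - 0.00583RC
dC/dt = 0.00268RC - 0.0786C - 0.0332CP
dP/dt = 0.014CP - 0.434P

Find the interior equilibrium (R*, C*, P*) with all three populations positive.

From dP/dt = 0: 0.014C* = 0.434, so C* = 31.
From dR/dt = 0: 0.285(1 - R*/746) = 0.00583·31, giving R* = 746·(1 - 0.634) = 273.
From dC/dt = 0: 0.00268·273 - 0.0786 = 0.0332P*, so P* = 0.653/0.0332 = 19.7.

R* ≈ 273, C* ≈ 31, P* ≈ 19.7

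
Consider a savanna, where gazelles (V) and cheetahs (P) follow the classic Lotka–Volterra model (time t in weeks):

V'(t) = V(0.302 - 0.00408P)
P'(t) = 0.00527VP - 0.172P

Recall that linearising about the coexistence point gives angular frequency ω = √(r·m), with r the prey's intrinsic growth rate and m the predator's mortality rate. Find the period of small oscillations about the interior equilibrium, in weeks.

T ≈ 27.6 weeks

Here r = 0.302 and m = 0.172, so r·m = 0.0519.
ω = √0.0519 = 0.228 per week, hence T = 2π/ω ≈ 27.6 weeks.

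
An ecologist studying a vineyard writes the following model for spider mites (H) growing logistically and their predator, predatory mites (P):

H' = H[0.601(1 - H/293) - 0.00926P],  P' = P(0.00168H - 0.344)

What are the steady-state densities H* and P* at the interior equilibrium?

H* ≈ 205, P* ≈ 19.5

From dP/dt = 0 with P > 0: 0.00168H* = 0.344, so H* = 205.
Substitute into dH/dt = 0: 0.601(1 - 205/293) = 0.00926P*.
The bracket is 0.301, giving P* = 0.181/0.00926 = 19.5.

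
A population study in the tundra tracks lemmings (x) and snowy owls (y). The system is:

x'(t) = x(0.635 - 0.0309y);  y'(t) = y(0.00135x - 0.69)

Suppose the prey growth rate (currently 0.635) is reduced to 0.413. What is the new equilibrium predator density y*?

At the interior fixed point, setting dx/dt = 0 with x > 0 fixes y* = (prey growth rate)/(xy coefficient) — independent of the other coefficients.
With the change, y* = 0.413/0.0309 = 13.4; it falls from 20.6.

y* ≈ 13.4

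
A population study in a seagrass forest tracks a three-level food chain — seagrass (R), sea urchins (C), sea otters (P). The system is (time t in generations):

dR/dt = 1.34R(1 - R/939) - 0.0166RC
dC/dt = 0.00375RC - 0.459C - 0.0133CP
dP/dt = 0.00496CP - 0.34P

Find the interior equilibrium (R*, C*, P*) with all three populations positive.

From dP/dt = 0: 0.00496C* = 0.34, so C* = 68.5.
From dR/dt = 0: 1.34(1 - R*/939) = 0.0166·68.5, giving R* = 939·(1 - 0.849) = 142.
From dC/dt = 0: 0.00375·142 - 0.459 = 0.0133P*, so P* = 0.0721/0.0133 = 5.42.

R* ≈ 142, C* ≈ 68.5, P* ≈ 5.42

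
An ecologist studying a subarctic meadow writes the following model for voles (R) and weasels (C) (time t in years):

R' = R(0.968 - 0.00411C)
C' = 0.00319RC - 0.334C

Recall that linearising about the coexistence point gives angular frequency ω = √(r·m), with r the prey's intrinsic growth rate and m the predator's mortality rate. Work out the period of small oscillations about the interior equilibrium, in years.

Here r = 0.968 and m = 0.334, so r·m = 0.323.
ω = √0.323 = 0.569 per year, hence T = 2π/ω ≈ 11.1 years.

T ≈ 11.1 years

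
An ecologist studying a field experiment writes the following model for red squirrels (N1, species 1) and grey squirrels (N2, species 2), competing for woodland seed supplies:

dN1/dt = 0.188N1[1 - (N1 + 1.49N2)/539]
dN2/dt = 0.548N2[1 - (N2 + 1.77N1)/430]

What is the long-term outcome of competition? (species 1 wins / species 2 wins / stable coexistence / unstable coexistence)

unstable coexistence (outcome depends on initial conditions)

Compare the nullcline intercepts: K1/α12 = 539/1.49 = 362 < K2 = 430; K2/α21 = 430/1.77 = 243 < K1 = 539.
Since both are reversed, neither can invade when rare; the interior point is a saddle.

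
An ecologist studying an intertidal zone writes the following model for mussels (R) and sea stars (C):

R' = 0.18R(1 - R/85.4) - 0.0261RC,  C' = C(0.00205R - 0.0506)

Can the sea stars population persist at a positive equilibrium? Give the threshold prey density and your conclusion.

Threshold R = 24.7; K > 24.7, so yes, the predator persists.

The predator equation gives dC/dt > 0 only when R > 0.0506/0.00205 = 24.7.
Without the predator, R → K = 85.4. Since 85.4 > 24.7, the predator can invade and persist.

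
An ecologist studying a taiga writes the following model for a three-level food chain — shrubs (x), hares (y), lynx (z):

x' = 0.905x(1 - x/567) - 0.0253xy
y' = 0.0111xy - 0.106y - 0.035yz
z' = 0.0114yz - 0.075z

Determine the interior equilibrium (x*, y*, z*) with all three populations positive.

From dz/dt = 0: 0.0114y* = 0.075, so y* = 6.58.
From dx/dt = 0: 0.905(1 - x*/567) = 0.0253·6.58, giving x* = 567·(1 - 0.184) = 463.
From dy/dt = 0: 0.0111·463 - 0.106 = 0.035z*, so z* = 5.03/0.035 = 144.

x* ≈ 463, y* ≈ 6.58, z* ≈ 144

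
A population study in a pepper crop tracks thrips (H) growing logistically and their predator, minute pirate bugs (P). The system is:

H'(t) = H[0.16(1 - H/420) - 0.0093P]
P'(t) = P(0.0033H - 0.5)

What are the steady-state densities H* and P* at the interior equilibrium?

H* ≈ 152, P* ≈ 11

From dP/dt = 0 with P > 0: 0.0033H* = 0.5, so H* = 152.
Substitute into dH/dt = 0: 0.16(1 - 152/420) = 0.0093P*.
The bracket is 0.639, giving P* = 0.102/0.0093 = 11.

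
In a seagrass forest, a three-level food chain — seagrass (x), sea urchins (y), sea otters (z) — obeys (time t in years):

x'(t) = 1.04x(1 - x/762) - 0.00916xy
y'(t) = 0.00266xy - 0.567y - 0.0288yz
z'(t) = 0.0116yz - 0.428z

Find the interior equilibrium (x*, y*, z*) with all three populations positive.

From dz/dt = 0: 0.0116y* = 0.428, so y* = 36.9.
From dx/dt = 0: 1.04(1 - x*/762) = 0.00916·36.9, giving x* = 762·(1 - 0.325) = 514.
From dy/dt = 0: 0.00266·514 - 0.567 = 0.0288z*, so z* = 0.801/0.0288 = 27.8.

x* ≈ 514, y* ≈ 36.9, z* ≈ 27.8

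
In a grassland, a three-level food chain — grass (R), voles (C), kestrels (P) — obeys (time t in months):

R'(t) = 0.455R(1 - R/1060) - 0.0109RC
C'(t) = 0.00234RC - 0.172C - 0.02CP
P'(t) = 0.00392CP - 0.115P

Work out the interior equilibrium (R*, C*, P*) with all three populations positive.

R* ≈ 315, C* ≈ 29.3, P* ≈ 28.3

From dP/dt = 0: 0.00392C* = 0.115, so C* = 29.3.
From dR/dt = 0: 0.455(1 - R*/1060) = 0.0109·29.3, giving R* = 1060·(1 - 0.703) = 315.
From dC/dt = 0: 0.00234·315 - 0.172 = 0.02P*, so P* = 0.565/0.02 = 28.3.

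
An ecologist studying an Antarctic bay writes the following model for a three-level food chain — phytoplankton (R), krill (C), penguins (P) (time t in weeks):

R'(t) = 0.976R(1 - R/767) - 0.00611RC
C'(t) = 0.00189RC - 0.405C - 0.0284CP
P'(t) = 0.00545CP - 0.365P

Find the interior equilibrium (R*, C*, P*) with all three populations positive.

R* ≈ 445, C* ≈ 67, P* ≈ 15.4

From dP/dt = 0: 0.00545C* = 0.365, so C* = 67.
From dR/dt = 0: 0.976(1 - R*/767) = 0.00611·67, giving R* = 767·(1 - 0.419) = 445.
From dC/dt = 0: 0.00189·445 - 0.405 = 0.0284P*, so P* = 0.437/0.0284 = 15.4.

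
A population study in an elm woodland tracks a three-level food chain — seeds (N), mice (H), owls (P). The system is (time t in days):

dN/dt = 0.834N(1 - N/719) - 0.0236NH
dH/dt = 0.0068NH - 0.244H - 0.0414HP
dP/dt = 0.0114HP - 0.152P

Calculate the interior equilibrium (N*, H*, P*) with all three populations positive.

N* ≈ 448, H* ≈ 13.3, P* ≈ 67.6

From dP/dt = 0: 0.0114H* = 0.152, so H* = 13.3.
From dN/dt = 0: 0.834(1 - N*/719) = 0.0236·13.3, giving N* = 719·(1 - 0.377) = 448.
From dH/dt = 0: 0.0068·448 - 0.244 = 0.0414P*, so P* = 2.8/0.0414 = 67.6.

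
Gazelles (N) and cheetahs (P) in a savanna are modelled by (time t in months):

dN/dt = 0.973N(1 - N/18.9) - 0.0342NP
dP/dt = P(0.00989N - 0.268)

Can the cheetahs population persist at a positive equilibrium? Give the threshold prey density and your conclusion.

Threshold N = 27.1; K < 27.1, so no, the predator goes extinct.

The predator equation gives dP/dt > 0 only when N > 0.268/0.00989 = 27.1.
Without the predator, N → K = 18.9. Since 18.9 < 27.1, the predator cannot invade.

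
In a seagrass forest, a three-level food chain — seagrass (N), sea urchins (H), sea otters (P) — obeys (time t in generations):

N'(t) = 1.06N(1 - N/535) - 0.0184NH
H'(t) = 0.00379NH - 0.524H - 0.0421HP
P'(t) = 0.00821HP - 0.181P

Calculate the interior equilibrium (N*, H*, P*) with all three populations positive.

N* ≈ 330, H* ≈ 22, P* ≈ 17.3

From dP/dt = 0: 0.00821H* = 0.181, so H* = 22.
From dN/dt = 0: 1.06(1 - N*/535) = 0.0184·22, giving N* = 535·(1 - 0.383) = 330.
From dH/dt = 0: 0.00379·330 - 0.524 = 0.0421P*, so P* = 0.728/0.0421 = 17.3.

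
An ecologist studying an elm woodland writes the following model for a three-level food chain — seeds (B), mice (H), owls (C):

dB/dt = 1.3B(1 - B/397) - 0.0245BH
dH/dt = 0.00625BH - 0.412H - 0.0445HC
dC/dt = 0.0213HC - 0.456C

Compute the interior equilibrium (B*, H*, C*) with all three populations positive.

B* ≈ 237, H* ≈ 21.4, C* ≈ 24

From dC/dt = 0: 0.0213H* = 0.456, so H* = 21.4.
From dB/dt = 0: 1.3(1 - B*/397) = 0.0245·21.4, giving B* = 397·(1 - 0.403) = 237.
From dH/dt = 0: 0.00625·237 - 0.412 = 0.0445C*, so C* = 1.07/0.0445 = 24.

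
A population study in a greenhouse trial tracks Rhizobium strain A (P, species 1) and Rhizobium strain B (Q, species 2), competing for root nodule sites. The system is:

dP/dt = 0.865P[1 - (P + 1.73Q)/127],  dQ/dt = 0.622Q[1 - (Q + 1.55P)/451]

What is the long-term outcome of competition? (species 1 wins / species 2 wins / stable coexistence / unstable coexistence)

species 2 excludes species 1

Compare the nullcline intercepts: K1/α12 = 127/1.73 = 73.4 < K2 = 451; K2/α21 = 451/1.55 = 291 > K1 = 127.
Since the inequalities point opposite ways, species 2 can invade but species 1 cannot.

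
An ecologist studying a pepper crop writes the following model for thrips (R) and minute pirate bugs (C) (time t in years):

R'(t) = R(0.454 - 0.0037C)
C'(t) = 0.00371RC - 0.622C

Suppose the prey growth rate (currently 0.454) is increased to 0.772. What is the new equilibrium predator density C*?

At the interior fixed point, setting dR/dt = 0 with R > 0 fixes C* = (prey growth rate)/(RC coefficient) — independent of the other coefficients.
With the change, C* = 0.772/0.0037 = 209; it rises from 123.

C* ≈ 209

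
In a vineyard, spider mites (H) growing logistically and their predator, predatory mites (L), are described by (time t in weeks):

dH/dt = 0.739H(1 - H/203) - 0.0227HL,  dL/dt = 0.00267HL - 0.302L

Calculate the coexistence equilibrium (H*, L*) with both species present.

H* ≈ 113, L* ≈ 14.4

From dL/dt = 0 with L > 0: 0.00267H* = 0.302, so H* = 113.
Substitute into dH/dt = 0: 0.739(1 - 113/203) = 0.0227L*.
The bracket is 0.443, giving L* = 0.327/0.0227 = 14.4.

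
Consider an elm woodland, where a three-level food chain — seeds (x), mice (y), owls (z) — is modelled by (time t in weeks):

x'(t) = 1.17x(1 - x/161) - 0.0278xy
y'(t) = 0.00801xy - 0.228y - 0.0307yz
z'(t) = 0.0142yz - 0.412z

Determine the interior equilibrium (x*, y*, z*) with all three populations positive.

From dz/dt = 0: 0.0142y* = 0.412, so y* = 29.
From dx/dt = 0: 1.17(1 - x*/161) = 0.0278·29, giving x* = 161·(1 - 0.689) = 50.
From dy/dt = 0: 0.00801·50 - 0.228 = 0.0307z*, so z* = 0.173/0.0307 = 5.62.

x* ≈ 50, y* ≈ 29, z* ≈ 5.62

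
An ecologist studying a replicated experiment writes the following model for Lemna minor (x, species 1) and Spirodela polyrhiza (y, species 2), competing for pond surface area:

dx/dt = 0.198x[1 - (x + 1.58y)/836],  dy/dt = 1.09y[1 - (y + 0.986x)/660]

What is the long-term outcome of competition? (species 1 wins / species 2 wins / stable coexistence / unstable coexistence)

Compare the nullcline intercepts: K1/α12 = 836/1.58 = 529 < K2 = 660; K2/α21 = 660/0.986 = 669 < K1 = 836.
Since both are reversed, neither can invade when rare; the interior point is a saddle.

unstable coexistence (outcome depends on initial conditions)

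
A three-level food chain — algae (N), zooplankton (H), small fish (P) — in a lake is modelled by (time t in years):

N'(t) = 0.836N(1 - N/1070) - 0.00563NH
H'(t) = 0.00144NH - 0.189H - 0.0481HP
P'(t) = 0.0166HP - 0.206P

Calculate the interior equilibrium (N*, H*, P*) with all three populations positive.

N* ≈ 981, H* ≈ 12.4, P* ≈ 25.4

From dP/dt = 0: 0.0166H* = 0.206, so H* = 12.4.
From dN/dt = 0: 0.836(1 - N*/1070) = 0.00563·12.4, giving N* = 1070·(1 - 0.0836) = 981.
From dH/dt = 0: 0.00144·981 - 0.189 = 0.0481P*, so P* = 1.22/0.0481 = 25.4.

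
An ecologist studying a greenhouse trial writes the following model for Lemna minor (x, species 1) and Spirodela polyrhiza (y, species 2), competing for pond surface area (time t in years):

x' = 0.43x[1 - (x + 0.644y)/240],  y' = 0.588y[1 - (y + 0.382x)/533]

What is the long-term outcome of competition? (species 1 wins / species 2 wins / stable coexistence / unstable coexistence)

species 2 excludes species 1

Compare the nullcline intercepts: K1/α12 = 240/0.644 = 373 < K2 = 533; K2/α21 = 533/0.382 = 1400 > K1 = 240.
Since the inequalities point opposite ways, species 2 can invade but species 1 cannot.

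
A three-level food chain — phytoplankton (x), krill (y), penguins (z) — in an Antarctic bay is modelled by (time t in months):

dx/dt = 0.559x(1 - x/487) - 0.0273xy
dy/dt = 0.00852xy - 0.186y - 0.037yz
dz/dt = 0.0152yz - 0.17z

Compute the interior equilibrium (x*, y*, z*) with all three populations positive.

From dz/dt = 0: 0.0152y* = 0.17, so y* = 11.2.
From dx/dt = 0: 0.559(1 - x*/487) = 0.0273·11.2, giving x* = 487·(1 - 0.546) = 221.
From dy/dt = 0: 0.00852·221 - 0.186 = 0.037z*, so z* = 1.7/0.037 = 45.9.

x* ≈ 221, y* ≈ 11.2, z* ≈ 45.9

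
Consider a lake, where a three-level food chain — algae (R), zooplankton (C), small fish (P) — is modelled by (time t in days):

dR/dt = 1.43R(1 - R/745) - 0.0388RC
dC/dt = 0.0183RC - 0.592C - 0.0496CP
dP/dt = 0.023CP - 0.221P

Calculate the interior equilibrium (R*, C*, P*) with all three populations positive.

From dP/dt = 0: 0.023C* = 0.221, so C* = 9.61.
From dR/dt = 0: 1.43(1 - R*/745) = 0.0388·9.61, giving R* = 745·(1 - 0.261) = 551.
From dC/dt = 0: 0.0183·551 - 0.592 = 0.0496P*, so P* = 9.49/0.0496 = 191.

R* ≈ 551, C* ≈ 9.61, P* ≈ 191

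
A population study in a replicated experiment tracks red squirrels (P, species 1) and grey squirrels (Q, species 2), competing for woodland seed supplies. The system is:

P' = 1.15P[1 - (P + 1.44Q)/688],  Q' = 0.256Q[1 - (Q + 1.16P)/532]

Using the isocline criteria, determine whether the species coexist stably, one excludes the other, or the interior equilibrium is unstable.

unstable coexistence (outcome depends on initial conditions)

Compare the nullcline intercepts: K1/α12 = 688/1.44 = 478 < K2 = 532; K2/α21 = 532/1.16 = 459 < K1 = 688.
Since both are reversed, neither can invade when rare; the interior point is a saddle.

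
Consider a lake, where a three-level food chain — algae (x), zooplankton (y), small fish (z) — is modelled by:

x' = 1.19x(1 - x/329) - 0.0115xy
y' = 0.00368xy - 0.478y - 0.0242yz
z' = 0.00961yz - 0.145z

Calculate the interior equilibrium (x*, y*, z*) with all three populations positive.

x* ≈ 281, y* ≈ 15.1, z* ≈ 23

From dz/dt = 0: 0.00961y* = 0.145, so y* = 15.1.
From dx/dt = 0: 1.19(1 - x*/329) = 0.0115·15.1, giving x* = 329·(1 - 0.146) = 281.
From dy/dt = 0: 0.00368·281 - 0.478 = 0.0242z*, so z* = 0.556/0.0242 = 23.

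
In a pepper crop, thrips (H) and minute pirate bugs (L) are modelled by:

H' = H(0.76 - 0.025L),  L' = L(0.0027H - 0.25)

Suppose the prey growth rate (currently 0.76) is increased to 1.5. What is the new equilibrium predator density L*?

At the interior fixed point, setting dH/dt = 0 with H > 0 fixes L* = (prey growth rate)/(HL coefficient) — independent of the other coefficients.
With the change, L* = 1.5/0.025 = 60; it rises from 30.4.

L* ≈ 60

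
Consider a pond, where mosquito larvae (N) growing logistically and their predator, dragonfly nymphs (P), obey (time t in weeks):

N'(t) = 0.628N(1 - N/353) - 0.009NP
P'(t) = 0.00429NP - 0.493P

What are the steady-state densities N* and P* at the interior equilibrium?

N* ≈ 115, P* ≈ 47.1

From dP/dt = 0 with P > 0: 0.00429N* = 0.493, so N* = 115.
Substitute into dN/dt = 0: 0.628(1 - 115/353) = 0.009P*.
The bracket is 0.674, giving P* = 0.424/0.009 = 47.1.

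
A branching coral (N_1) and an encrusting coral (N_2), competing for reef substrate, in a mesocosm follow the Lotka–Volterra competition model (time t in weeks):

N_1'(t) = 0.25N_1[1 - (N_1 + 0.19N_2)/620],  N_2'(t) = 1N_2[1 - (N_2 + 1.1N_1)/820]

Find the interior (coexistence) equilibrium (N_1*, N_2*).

N_1* ≈ 587, N_2* ≈ 174

Setting both brackets to zero gives the nullclines N_1 + 0.19N_2 = 620 and 1.1N_1 + N_2 = 820.
Substituting N_2 = 820 - 1.1N_1 into the first: N_1(1 - 0.19·1.1) = 620 - 0.19·820.
So N_1* = 464/0.791 = 587, and then N_2* = 820 - 1.1·587 = 174.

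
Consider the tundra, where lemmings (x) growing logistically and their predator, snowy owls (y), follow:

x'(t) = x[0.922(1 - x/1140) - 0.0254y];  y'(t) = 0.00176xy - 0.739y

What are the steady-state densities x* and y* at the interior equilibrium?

x* ≈ 420, y* ≈ 22.9

From dy/dt = 0 with y > 0: 0.00176x* = 0.739, so x* = 420.
Substitute into dx/dt = 0: 0.922(1 - 420/1140) = 0.0254y*.
The bracket is 0.632, giving y* = 0.582/0.0254 = 22.9.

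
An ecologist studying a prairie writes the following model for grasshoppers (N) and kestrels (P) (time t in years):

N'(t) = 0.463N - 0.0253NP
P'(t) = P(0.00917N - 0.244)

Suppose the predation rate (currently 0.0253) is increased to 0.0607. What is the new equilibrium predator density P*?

At the interior fixed point, setting dN/dt = 0 with N > 0 fixes P* = (prey growth rate)/(NP coefficient) — independent of the other coefficients.
With the change, P* = 0.463/0.0607 = 7.63; it falls from 18.3.

P* ≈ 7.63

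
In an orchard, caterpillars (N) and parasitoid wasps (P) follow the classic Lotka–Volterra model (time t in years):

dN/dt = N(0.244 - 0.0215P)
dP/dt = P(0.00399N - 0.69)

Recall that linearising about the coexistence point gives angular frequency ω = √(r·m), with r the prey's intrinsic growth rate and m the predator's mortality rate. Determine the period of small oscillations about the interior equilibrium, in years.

T ≈ 15.3 years

Here r = 0.244 and m = 0.69, so r·m = 0.168.
ω = √0.168 = 0.41 per year, hence T = 2π/ω ≈ 15.3 years.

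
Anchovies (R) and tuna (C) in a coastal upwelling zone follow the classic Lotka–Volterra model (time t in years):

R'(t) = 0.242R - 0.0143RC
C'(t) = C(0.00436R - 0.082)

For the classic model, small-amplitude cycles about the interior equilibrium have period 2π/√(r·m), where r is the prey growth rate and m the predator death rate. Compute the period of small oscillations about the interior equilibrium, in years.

T ≈ 44.6 years

Here r = 0.242 and m = 0.082, so r·m = 0.0198.
ω = √0.0198 = 0.141 per year, hence T = 2π/ω ≈ 44.6 years.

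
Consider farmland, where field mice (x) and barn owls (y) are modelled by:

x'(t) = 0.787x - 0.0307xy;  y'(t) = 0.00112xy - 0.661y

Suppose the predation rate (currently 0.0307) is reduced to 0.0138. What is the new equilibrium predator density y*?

At the interior fixed point, setting dx/dt = 0 with x > 0 fixes y* = (prey growth rate)/(xy coefficient) — independent of the other coefficients.
With the change, y* = 0.787/0.0138 = 57; it rises from 25.6.

y* ≈ 57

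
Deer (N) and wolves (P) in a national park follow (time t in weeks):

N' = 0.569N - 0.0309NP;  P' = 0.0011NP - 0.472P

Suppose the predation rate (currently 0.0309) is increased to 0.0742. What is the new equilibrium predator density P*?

P* ≈ 7.67

At the interior fixed point, setting dN/dt = 0 with N > 0 fixes P* = (prey growth rate)/(NP coefficient) — independent of the other coefficients.
With the change, P* = 0.569/0.0742 = 7.67; it falls from 18.4.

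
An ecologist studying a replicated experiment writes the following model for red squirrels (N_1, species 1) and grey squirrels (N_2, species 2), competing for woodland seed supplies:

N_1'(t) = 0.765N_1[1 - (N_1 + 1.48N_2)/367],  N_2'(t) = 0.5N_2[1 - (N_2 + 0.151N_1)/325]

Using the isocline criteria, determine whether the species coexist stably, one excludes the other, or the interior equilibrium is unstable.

species 2 excludes species 1

Compare the nullcline intercepts: K1/α12 = 367/1.48 = 248 < K2 = 325; K2/α21 = 325/0.151 = 2150 > K1 = 367.
Since the inequalities point opposite ways, species 2 can invade but species 1 cannot.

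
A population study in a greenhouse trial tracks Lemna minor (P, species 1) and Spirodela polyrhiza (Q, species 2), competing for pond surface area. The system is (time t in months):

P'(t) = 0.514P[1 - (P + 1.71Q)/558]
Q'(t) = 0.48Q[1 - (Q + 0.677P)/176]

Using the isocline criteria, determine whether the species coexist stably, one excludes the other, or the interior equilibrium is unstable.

Compare the nullcline intercepts: K1/α12 = 558/1.71 = 326 > K2 = 176; K2/α21 = 176/0.677 = 260 < K1 = 558.
Since the inequalities point opposite ways, species 1 can invade but species 2 cannot.

species 1 excludes species 2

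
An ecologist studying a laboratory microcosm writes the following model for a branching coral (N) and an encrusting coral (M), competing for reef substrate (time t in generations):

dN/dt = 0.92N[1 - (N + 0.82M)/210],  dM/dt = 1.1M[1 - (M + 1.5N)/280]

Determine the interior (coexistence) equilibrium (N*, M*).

Setting both brackets to zero gives the nullclines N + 0.82M = 210 and 1.5N + M = 280.
Substituting M = 280 - 1.5N into the first: N(1 - 0.82·1.5) = 210 - 0.82·280.
So N* = -19.6/-0.23 = 85.2, and then M* = 280 - 1.5·85.2 = 152.

N* ≈ 85.2, M* ≈ 152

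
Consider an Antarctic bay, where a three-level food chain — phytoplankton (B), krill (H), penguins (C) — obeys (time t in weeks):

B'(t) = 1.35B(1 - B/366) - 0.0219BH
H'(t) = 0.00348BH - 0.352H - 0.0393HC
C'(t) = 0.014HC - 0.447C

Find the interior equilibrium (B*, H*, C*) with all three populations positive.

B* ≈ 176, H* ≈ 31.9, C* ≈ 6.67

From dC/dt = 0: 0.014H* = 0.447, so H* = 31.9.
From dB/dt = 0: 1.35(1 - B*/366) = 0.0219·31.9, giving B* = 366·(1 - 0.518) = 176.
From dH/dt = 0: 0.00348·176 - 0.352 = 0.0393C*, so C* = 0.262/0.0393 = 6.67.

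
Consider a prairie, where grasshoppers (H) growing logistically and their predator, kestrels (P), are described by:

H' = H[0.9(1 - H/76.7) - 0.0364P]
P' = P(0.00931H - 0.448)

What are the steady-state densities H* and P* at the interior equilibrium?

H* ≈ 48.1, P* ≈ 9.21

From dP/dt = 0 with P > 0: 0.00931H* = 0.448, so H* = 48.1.
Substitute into dH/dt = 0: 0.9(1 - 48.1/76.7) = 0.0364P*.
The bracket is 0.373, giving P* = 0.335/0.0364 = 9.21.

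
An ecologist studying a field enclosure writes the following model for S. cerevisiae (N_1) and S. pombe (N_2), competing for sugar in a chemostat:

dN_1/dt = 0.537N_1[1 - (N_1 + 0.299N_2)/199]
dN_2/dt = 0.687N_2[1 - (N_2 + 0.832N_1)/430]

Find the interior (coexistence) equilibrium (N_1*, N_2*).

Setting both brackets to zero gives the nullclines N_1 + 0.299N_2 = 199 and 0.832N_1 + N_2 = 430.
Substituting N_2 = 430 - 0.832N_1 into the first: N_1(1 - 0.299·0.832) = 199 - 0.299·430.
So N_1* = 70.4/0.751 = 93.8, and then N_2* = 430 - 0.832·93.8 = 352.

N_1* ≈ 93.8, N_2* ≈ 352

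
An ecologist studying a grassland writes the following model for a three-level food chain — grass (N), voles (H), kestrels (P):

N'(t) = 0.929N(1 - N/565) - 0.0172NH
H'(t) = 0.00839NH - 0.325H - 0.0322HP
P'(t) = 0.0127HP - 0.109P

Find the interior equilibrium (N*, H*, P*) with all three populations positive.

N* ≈ 475, H* ≈ 8.58, P* ≈ 114

From dP/dt = 0: 0.0127H* = 0.109, so H* = 8.58.
From dN/dt = 0: 0.929(1 - N*/565) = 0.0172·8.58, giving N* = 565·(1 - 0.159) = 475.
From dH/dt = 0: 0.00839·475 - 0.325 = 0.0322P*, so P* = 3.66/0.0322 = 114.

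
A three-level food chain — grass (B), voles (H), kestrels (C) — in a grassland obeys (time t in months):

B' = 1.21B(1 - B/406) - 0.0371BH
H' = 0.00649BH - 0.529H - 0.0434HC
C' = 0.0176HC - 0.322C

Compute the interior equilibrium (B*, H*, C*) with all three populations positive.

B* ≈ 178, H* ≈ 18.3, C* ≈ 14.5

From dC/dt = 0: 0.0176H* = 0.322, so H* = 18.3.
From dB/dt = 0: 1.21(1 - B*/406) = 0.0371·18.3, giving B* = 406·(1 - 0.561) = 178.
From dH/dt = 0: 0.00649·178 - 0.529 = 0.0434C*, so C* = 0.628/0.0434 = 14.5.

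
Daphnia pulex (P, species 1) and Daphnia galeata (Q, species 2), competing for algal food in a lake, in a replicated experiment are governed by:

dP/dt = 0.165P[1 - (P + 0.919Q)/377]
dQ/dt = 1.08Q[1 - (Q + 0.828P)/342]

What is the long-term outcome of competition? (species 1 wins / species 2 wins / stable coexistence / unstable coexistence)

stable coexistence

Compare the nullcline intercepts: K1/α12 = 377/0.919 = 410 > K2 = 342; K2/α21 = 342/0.828 = 413 > K1 = 377.
Since both inequalities hold, each species can invade when rare, so the interior equilibrium is stable.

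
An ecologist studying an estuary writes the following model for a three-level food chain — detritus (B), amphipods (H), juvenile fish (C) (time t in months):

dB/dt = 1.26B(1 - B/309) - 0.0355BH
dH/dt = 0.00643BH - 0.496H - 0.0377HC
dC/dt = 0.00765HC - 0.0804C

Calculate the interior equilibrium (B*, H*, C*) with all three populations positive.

B* ≈ 218, H* ≈ 10.5, C* ≈ 23.9

From dC/dt = 0: 0.00765H* = 0.0804, so H* = 10.5.
From dB/dt = 0: 1.26(1 - B*/309) = 0.0355·10.5, giving B* = 309·(1 - 0.296) = 218.
From dH/dt = 0: 0.00643·218 - 0.496 = 0.0377C*, so C* = 0.903/0.0377 = 23.9.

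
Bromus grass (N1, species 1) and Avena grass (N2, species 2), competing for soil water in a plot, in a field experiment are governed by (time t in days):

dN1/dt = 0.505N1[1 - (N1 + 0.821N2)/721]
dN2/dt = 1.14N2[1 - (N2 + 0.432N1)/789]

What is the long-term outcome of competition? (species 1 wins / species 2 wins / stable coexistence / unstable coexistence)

stable coexistence

Compare the nullcline intercepts: K1/α12 = 721/0.821 = 878 > K2 = 789; K2/α21 = 789/0.432 = 1830 > K1 = 721.
Since both inequalities hold, each species can invade when rare, so the interior equilibrium is stable.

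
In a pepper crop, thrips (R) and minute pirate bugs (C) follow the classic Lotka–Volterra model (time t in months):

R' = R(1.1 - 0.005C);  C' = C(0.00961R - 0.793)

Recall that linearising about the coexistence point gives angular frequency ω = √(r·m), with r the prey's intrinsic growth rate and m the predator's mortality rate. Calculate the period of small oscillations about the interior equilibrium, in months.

T ≈ 6.73 months

Here r = 1.1 and m = 0.793, so r·m = 0.872.
ω = √0.872 = 0.934 per month, hence T = 2π/ω ≈ 6.73 months.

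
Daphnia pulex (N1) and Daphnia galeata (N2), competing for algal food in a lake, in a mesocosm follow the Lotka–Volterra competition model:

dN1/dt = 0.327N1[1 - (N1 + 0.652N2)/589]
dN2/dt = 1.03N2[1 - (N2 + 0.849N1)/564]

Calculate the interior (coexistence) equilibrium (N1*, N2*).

N1* ≈ 496, N2* ≈ 143

Setting both brackets to zero gives the nullclines N1 + 0.652N2 = 589 and 0.849N1 + N2 = 564.
Substituting N2 = 564 - 0.849N1 into the first: N1(1 - 0.652·0.849) = 589 - 0.652·564.
So N1* = 221/0.446 = 496, and then N2* = 564 - 0.849·496 = 143.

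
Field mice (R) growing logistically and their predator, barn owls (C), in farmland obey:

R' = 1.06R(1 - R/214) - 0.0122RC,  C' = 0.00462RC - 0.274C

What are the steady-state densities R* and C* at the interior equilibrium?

R* ≈ 59.3, C* ≈ 62.8

From dC/dt = 0 with C > 0: 0.00462R* = 0.274, so R* = 59.3.
Substitute into dR/dt = 0: 1.06(1 - 59.3/214) = 0.0122C*.
The bracket is 0.723, giving C* = 0.766/0.0122 = 62.8.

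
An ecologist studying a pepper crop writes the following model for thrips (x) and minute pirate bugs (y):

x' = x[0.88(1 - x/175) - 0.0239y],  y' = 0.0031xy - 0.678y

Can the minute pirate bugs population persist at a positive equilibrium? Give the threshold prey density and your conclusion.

The predator equation gives dy/dt > 0 only when x > 0.678/0.0031 = 219.
Without the predator, x → K = 175. Since 175 < 219, the predator cannot invade.

Threshold x = 219; K < 219, so no, the predator goes extinct.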